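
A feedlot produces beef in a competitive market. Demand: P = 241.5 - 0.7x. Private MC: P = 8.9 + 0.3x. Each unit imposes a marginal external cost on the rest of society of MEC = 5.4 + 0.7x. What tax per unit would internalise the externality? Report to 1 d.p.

Social marginal cost = private MC + MEC = 14.3 + x.
Set SMC = demand: 14.3 + x = 241.5 - 0.7x → x* = 133.6471.
The Pigouvian tax equals MEC at x*: 5.4 + 0.7×133.6471 = 98.9530.

tax = 99.0 per unit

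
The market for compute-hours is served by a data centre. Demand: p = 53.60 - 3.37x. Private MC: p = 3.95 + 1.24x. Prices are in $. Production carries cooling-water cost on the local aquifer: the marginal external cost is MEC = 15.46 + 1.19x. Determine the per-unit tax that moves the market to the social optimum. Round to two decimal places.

tax = $22.47 per unit

Social marginal cost = private MC + MEC = 19.41 + 2.43x.
Set SMC = demand: 19.41 + 2.43x = 53.60 - 3.37x → x* = 5.8948.
The Pigouvian tax equals MEC at x*: 15.46 + 1.19×5.8948 = 22.4748.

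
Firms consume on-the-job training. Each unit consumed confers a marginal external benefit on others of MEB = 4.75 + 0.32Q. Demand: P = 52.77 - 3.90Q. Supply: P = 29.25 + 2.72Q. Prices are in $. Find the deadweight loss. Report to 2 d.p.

Market equilibrium (private): 29.25 + 2.72Q = 52.77 - 3.90Q → Q_m = 3.5529.
Social marginal benefit = demand + MEB = 57.52 - 3.58Q.
Set SMB = MC: 57.52 - 3.58Q = 29.25 + 2.72Q → Q* = 4.4873.
Height of the DWL triangle at Q_m is SMB(Q_m) − MC(Q_m) = MEB(Q_m) = 5.8869.
DWL = ½ × 0.9344 × 5.8869 = 2.7504.

DWL = $2.75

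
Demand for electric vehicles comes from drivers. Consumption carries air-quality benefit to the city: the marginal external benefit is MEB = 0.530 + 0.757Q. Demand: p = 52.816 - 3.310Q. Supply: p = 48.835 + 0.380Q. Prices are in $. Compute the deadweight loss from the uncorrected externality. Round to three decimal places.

DWL = $0.309

Market equilibrium (private): 48.835 + 0.380Q = 52.816 - 3.310Q → Q_m = 1.0789.
Social marginal benefit = demand + MEB = 53.346 - 2.553Q.
Set SMB = MC: 53.346 - 2.553Q = 48.835 + 0.380Q → Q* = 1.5380.
The loss is the area between SMB and MC from Q* to Q_m; with linear curves that's a triangle of height MEB(Q_m).
DWL = ½ × 0.4591 × 1.3467 = 0.3091.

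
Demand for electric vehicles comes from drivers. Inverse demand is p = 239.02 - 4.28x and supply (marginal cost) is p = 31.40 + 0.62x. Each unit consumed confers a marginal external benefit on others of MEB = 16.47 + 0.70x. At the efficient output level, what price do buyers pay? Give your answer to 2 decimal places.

Social marginal benefit = demand + MEB = 255.49 - 3.58x.
Set SMB = MC: 255.49 - 3.58x = 31.40 + 0.62x → x* = 53.3548.
Consumer price on the demand curve at x*: 239.02 − 4.28×53.3548 = 10.6615.

P = 10.66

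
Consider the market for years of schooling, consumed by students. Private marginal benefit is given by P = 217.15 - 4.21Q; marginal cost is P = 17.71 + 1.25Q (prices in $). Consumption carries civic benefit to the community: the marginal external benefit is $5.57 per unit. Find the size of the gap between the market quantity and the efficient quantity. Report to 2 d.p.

1.02 units

Market equilibrium (private): 17.71 + 1.25Q = 217.15 - 4.21Q → Q_m = 36.5275.
Social marginal benefit = demand + MEB = 222.72 - 4.21Q.
Set SMB = MC: 222.72 - 4.21Q = 17.71 + 1.25Q → Q* = 37.5476.
Gap = |36.5275 − 37.5476| = 1.0201.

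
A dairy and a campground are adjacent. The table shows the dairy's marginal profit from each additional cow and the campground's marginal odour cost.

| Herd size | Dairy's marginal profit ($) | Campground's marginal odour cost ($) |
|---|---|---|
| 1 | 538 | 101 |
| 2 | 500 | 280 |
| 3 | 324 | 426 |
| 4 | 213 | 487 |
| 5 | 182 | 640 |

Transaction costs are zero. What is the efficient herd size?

2

Bargaining reaches the level where marginal profit last exceeds marginal odour cost.
That holds through level 2 (500 ≥ 280) but not at 3 (324 < 426).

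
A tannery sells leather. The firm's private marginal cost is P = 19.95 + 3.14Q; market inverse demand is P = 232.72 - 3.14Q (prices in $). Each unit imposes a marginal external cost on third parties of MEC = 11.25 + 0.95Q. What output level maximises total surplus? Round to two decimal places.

Q* = 27.87

Social marginal cost = private MC + MEC = 31.20 + 4.09Q.
Set SMC = demand: 31.20 + 4.09Q = 232.72 - 3.14Q → Q* = 27.8728.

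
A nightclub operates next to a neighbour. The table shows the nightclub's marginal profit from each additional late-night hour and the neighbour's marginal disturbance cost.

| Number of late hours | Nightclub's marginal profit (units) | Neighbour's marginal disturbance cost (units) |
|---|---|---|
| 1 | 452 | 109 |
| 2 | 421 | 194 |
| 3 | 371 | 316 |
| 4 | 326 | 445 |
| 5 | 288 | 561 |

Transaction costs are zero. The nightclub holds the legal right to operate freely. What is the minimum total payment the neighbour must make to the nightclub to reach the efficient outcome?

614

Left alone the nightclub would choose level 5 (marginal profit stays positive).
Efficient level: k* = 3 (marginal profit ≥ marginal disturbance cost through 3).
The neighbour must at least cover the nightclub's forgone profit from cutting 5→3: 326 + 288 = 614.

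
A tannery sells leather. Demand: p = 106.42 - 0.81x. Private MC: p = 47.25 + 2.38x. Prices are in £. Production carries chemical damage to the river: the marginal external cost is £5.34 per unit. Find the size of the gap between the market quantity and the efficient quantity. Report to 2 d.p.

1.67 units

Market equilibrium (private): 47.25 + 2.38x = 106.42 - 0.81x → x_m = 18.5486.
Social marginal cost = private MC + MEC = 52.59 + 2.38x.
Set SMC = demand: 52.59 + 2.38x = 106.42 - 0.81x → x* = 16.8746.
Gap = |18.5486 − 16.8746| = 1.6740.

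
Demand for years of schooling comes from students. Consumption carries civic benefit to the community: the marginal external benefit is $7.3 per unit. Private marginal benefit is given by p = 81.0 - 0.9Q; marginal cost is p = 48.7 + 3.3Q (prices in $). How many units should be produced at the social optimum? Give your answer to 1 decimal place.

Social marginal benefit = demand + MEB = 88.3 - 0.9Q.
Set SMB = MC: 88.3 - 0.9Q = 48.7 + 3.3Q → Q* = 9.4286.

Q* = 9.4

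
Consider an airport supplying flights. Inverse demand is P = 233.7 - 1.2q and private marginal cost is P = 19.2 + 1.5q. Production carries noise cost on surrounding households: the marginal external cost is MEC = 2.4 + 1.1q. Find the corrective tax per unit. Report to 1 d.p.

Social marginal cost = private MC + MEC = 21.6 + 2.6q.
Set SMC = demand: 21.6 + 2.6q = 233.7 - 1.2q → q* = 55.8158.
The Pigouvian tax equals MEC at q*: 2.4 + 1.1×55.8158 = 63.7974.

tax = 63.8 per unit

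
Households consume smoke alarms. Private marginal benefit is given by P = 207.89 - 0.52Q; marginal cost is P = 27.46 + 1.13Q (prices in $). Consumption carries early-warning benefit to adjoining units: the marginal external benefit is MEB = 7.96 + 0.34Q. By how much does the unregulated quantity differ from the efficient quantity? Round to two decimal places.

34.46 units

Market equilibrium (private): 27.46 + 1.13Q = 207.89 - 0.52Q → Q_m = 109.3515.
Social marginal benefit = demand + MEB = 215.85 - 0.18Q.
Set SMB = MC: 215.85 - 0.18Q = 27.46 + 1.13Q → Q* = 143.8092.
Gap = |109.3515 − 143.8092| = 34.4577.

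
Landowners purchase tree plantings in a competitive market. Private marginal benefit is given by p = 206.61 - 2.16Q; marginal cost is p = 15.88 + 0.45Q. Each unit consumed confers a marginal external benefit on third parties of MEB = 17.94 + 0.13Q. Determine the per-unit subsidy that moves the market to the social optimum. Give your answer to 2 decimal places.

Social marginal benefit = demand + MEB = 224.55 - 2.03Q.
Set SMB = MC: 224.55 - 2.03Q = 15.88 + 0.45Q → Q* = 84.1411.
The Pigouvian subsidy equals MEB at Q*: 17.94 + 0.13×84.1411 = 28.8783.

subsidy = 28.88 per unit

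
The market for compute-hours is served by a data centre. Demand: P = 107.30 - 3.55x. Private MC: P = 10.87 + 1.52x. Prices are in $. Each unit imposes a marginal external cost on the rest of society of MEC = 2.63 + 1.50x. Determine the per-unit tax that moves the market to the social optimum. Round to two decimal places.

Social marginal cost = private MC + MEC = 13.50 + 3.02x.
Set SMC = demand: 13.50 + 3.02x = 107.30 - 3.55x → x* = 14.2770.
The Pigouvian tax equals MEC at x*: 2.63 + 1.50×14.2770 = 24.0455.

tax = $24.05 per unit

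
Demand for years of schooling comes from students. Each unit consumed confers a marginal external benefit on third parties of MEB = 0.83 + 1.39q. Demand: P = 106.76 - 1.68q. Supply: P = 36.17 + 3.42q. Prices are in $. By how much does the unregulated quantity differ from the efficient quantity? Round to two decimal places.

Market equilibrium (private): 36.17 + 3.42q = 106.76 - 1.68q → q_m = 13.8412.
Social marginal benefit = demand + MEB = 107.59 - 0.29q.
Set SMB = MC: 107.59 - 0.29q = 36.17 + 3.42q → q* = 19.2507.
Gap = |13.8412 − 19.2507| = 5.4095.

5.41 units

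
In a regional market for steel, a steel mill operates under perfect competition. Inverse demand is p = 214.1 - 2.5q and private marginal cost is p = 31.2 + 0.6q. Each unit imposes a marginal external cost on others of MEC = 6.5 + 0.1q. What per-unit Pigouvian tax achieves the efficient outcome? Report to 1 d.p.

tax = 12.0 per unit

Social marginal cost = private MC + MEC = 37.7 + 0.7q.
Set SMC = demand: 37.7 + 0.7q = 214.1 - 2.5q → q* = 55.1250.
The Pigouvian tax equals MEC at q*: 6.5 + 0.1×55.1250 = 12.0125.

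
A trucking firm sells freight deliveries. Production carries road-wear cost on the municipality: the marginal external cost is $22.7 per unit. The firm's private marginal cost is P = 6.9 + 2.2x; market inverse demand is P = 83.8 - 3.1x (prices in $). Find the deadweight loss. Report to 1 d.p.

Market equilibrium (private): 6.9 + 2.2x = 83.8 - 3.1x → x_m = 14.5094.
Social marginal cost = private MC + MEC = 29.6 + 2.2x.
Set SMC = demand: 29.6 + 2.2x = 83.8 - 3.1x → x* = 10.2264.
The loss is the area between SMC and demand from x* to x_m; with linear curves that's a triangle of height MEC(x_m).
DWL = ½ × 4.2830 × 22.7000 = 48.6121.

DWL = $48.6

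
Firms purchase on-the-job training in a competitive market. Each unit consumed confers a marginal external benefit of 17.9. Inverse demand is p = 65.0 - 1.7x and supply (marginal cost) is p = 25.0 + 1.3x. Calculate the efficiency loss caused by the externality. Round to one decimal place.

DWL = 53.4

Market equilibrium (private): 25.0 + 1.3x = 65.0 - 1.7x → x_m = 13.3333.
Social marginal benefit = demand + MEB = 82.9 - 1.7x.
Set SMB = MC: 82.9 - 1.7x = 25.0 + 1.3x → x* = 19.3000.
The loss is the area between SMB and MC from x* to x_m; with linear curves that's a triangle of height MEB(x_m).
DWL = ½ × 5.9667 × 17.9000 = 53.4020.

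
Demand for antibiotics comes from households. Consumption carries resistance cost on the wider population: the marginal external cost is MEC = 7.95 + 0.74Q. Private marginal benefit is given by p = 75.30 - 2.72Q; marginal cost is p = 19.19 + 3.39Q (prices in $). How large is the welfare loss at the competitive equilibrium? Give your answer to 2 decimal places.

Market equilibrium (private): 19.19 + 3.39Q = 75.30 - 2.72Q → Q_m = 9.1833.
Social marginal benefit = demand − MEC = 67.35 - 3.46Q.
Set SMB = MC: 67.35 - 3.46Q = 19.19 + 3.39Q → Q* = 7.0307.
Between Q* and Q_m the wedge MC − SMB runs linearly from 0 to MEC(Q_m), so the loss is a triangle.
DWL = ½ × 2.1526 × 14.7456 = 15.8707.

DWL = $15.87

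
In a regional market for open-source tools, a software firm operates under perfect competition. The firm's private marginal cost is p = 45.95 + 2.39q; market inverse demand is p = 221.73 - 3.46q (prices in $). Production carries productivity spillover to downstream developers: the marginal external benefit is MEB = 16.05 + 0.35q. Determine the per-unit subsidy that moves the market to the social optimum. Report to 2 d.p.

Social marginal cost = private MC − MEB = 29.90 + 2.04q.
Set SMC = demand: 29.90 + 2.04q = 221.73 - 3.46q → q* = 34.8782.
The Pigouvian subsidy equals MEB at q*: 16.05 + 0.35×34.8782 = 28.2574.

subsidy = $28.26 per unit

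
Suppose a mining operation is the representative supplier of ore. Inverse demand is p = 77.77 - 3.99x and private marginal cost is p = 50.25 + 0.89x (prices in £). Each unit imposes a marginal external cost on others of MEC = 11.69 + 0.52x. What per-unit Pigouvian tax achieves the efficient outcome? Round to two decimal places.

Social marginal cost = private MC + MEC = 61.94 + 1.41x.
Set SMC = demand: 61.94 + 1.41x = 77.77 - 3.99x → x* = 2.9315.
The Pigouvian tax equals MEC at x*: 11.69 + 0.52×2.9315 = 13.2144.

tax = £13.21 per unit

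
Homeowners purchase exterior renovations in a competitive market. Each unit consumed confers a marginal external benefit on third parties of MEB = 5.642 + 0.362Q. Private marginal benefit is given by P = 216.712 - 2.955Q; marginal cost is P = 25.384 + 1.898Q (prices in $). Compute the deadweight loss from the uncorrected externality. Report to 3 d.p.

DWL = $44.150

Market equilibrium (private): 25.384 + 1.898Q = 216.712 - 2.955Q → Q_m = 39.4247.
Social marginal benefit = demand + MEB = 222.354 - 2.593Q.
Set SMB = MC: 222.354 - 2.593Q = 25.384 + 1.898Q → Q* = 43.8588.
Between Q* and Q_m the wedge SMB − MC runs linearly from 0 to MEB(Q_m), so the loss is a triangle.
DWL = ½ × 4.4341 × 19.9137 = 44.1497.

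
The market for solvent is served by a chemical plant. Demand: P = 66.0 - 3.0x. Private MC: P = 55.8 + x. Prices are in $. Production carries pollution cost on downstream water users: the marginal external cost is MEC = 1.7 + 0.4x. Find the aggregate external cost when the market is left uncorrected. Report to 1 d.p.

$5.6

Market equilibrium (private): 55.8 + x = 66.0 - 3.0x → x_m = 2.5500.
Total external cost = ∫₀^{x_m} (1.7 + 0.4x) dx = 1.7×2.5500 + ½×0.4×2.5500² = 5.6355.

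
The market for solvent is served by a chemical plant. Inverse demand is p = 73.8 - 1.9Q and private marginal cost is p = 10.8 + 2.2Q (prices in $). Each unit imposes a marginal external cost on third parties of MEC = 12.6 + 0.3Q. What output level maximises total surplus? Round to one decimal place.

Social marginal cost = private MC + MEC = 23.4 + 2.5Q.
Set SMC = demand: 23.4 + 2.5Q = 73.8 - 1.9Q → Q* = 11.4545.

Q* = 11.5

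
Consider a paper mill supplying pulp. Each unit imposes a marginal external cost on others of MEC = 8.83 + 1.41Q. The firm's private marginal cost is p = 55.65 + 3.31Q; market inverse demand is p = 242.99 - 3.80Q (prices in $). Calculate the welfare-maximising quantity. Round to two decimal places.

Q* = 20.95

Social marginal cost = private MC + MEC = 64.48 + 4.72Q.
Set SMC = demand: 64.48 + 4.72Q = 242.99 - 3.80Q → Q* = 20.9519.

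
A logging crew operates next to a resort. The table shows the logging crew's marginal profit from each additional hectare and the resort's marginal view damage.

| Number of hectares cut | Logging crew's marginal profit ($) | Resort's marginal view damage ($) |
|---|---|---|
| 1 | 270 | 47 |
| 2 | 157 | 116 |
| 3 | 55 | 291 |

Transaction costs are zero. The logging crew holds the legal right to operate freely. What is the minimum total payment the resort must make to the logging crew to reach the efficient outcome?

Left alone the logging crew would choose level 3 (marginal profit stays positive).
Efficient level: k* = 2 (marginal profit ≥ marginal view damage through 2).
The resort must at least cover the logging crew's forgone profit from cutting 3→2: 55 = 55.

$55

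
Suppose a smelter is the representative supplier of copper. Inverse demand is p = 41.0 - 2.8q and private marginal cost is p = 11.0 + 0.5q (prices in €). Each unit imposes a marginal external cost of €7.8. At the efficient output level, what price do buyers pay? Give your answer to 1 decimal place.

P = €22.2

Social marginal cost = private MC + MEC = 18.8 + 0.5q.
Set SMC = demand: 18.8 + 0.5q = 41.0 - 2.8q → q* = 6.7273.
Consumer price on the demand curve at q*: 41.0 − 2.8×6.7273 = 22.1636.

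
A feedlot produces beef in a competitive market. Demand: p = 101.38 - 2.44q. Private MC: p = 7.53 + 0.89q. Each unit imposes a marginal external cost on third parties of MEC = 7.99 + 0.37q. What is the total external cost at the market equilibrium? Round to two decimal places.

Market equilibrium (private): 7.53 + 0.89q = 101.38 - 2.44q → q_m = 28.1832.
Total external cost = ∫₀^{q_m} (7.99 + 0.37q) dq = 7.99×28.1832 + ½×0.37×28.1832² = 372.1279.

372.13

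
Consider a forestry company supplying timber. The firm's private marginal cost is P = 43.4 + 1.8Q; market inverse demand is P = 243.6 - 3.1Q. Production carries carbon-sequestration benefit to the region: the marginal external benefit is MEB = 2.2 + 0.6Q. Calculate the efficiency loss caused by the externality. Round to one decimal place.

Market equilibrium (private): 43.4 + 1.8Q = 243.6 - 3.1Q → Q_m = 40.8571.
Social marginal cost = private MC − MEB = 41.2 + 1.2Q.
Set SMC = demand: 41.2 + 1.2Q = 243.6 - 3.1Q → Q* = 47.0698.
The welfare-loss triangle has base |Q_m − Q*| and height MEB(Q_m) (the vertical gap between SMC and demand is zero at Q* and MEB at Q_m).
DWL = ½ × 6.2127 × 26.7143 = 82.9840.

DWL = 83.0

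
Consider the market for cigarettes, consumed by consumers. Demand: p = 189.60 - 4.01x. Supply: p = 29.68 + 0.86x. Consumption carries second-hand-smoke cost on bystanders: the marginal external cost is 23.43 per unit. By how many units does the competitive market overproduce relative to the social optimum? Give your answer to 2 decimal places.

Market equilibrium (private): 29.68 + 0.86x = 189.60 - 4.01x → x_m = 32.8378.
Social marginal benefit = demand − MEC = 166.17 - 4.01x.
Set SMB = MC: 166.17 - 4.01x = 29.68 + 0.86x → x* = 28.0267.
Gap = |32.8378 − 28.0267| = 4.8111.

4.81 units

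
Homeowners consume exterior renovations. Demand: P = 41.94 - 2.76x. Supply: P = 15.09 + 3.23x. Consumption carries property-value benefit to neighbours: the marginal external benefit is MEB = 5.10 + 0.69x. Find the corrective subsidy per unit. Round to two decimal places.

subsidy = 9.26 per unit

Social marginal benefit = demand + MEB = 47.04 - 2.07x.
Set SMB = MC: 47.04 - 2.07x = 15.09 + 3.23x → x* = 6.0283.
The Pigouvian subsidy equals MEB at x*: 5.10 + 0.69×6.0283 = 9.2595.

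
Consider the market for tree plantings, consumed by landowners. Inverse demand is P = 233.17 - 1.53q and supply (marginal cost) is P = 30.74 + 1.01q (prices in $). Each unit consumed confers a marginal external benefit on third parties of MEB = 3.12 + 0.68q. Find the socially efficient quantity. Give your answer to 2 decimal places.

q* = 110.51

Social marginal benefit = demand + MEB = 236.29 - 0.85q.
Set SMB = MC: 236.29 - 0.85q = 30.74 + 1.01q → q* = 110.5108.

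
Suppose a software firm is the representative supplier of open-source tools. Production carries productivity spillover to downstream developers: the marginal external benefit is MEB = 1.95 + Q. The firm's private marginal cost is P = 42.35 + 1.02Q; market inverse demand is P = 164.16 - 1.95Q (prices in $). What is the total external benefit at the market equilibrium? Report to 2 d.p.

$921.03

Market equilibrium (private): 42.35 + 1.02Q = 164.16 - 1.95Q → Q_m = 41.0135.
Total external benefit = ∫₀^{Q_m} (1.95 + 1.00Q) dQ = 1.95×41.0135 + ½×1.00×41.0135² = 921.0299.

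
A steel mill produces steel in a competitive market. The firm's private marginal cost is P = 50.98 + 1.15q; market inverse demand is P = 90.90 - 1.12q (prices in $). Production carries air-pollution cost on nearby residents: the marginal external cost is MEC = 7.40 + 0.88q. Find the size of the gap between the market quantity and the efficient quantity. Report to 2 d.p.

7.26 units

Market equilibrium (private): 50.98 + 1.15q = 90.90 - 1.12q → q_m = 17.5859.
Social marginal cost = private MC + MEC = 58.38 + 2.03q.
Set SMC = demand: 58.38 + 2.03q = 90.90 - 1.12q → q* = 10.3238.
Gap = |17.5859 − 10.3238| = 7.2621.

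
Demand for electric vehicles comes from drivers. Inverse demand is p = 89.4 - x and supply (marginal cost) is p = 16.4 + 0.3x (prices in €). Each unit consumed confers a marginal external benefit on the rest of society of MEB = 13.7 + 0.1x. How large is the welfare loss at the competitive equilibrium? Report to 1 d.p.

DWL = €155.5

Market equilibrium (private): 16.4 + 0.3x = 89.4 - x → x_m = 56.1538.
Social marginal benefit = demand + MEB = 103.1 - 0.9x.
Set SMB = MC: 103.1 - 0.9x = 16.4 + 0.3x → x* = 72.2500.
The welfare-loss triangle has base |x_m − x*| and height MEB(x_m) (the vertical gap between SMB and MC is zero at x* and MEB at x_m).
DWL = ½ × 16.0962 × 19.3154 = 155.4523.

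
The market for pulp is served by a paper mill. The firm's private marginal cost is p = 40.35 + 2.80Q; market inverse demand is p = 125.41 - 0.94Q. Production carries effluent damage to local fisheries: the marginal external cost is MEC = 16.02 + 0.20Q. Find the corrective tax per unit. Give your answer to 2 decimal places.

tax = 19.52 per unit

Social marginal cost = private MC + MEC = 56.37 + 3.00Q.
Set SMC = demand: 56.37 + 3.00Q = 125.41 - 0.94Q → Q* = 17.5228.
The Pigouvian tax equals MEC at Q*: 16.02 + 0.20×17.5228 = 19.5246.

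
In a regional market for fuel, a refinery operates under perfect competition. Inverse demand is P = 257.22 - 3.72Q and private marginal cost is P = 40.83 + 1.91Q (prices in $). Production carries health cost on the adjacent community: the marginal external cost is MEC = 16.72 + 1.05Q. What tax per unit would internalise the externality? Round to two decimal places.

Social marginal cost = private MC + MEC = 57.55 + 2.96Q.
Set SMC = demand: 57.55 + 2.96Q = 257.22 - 3.72Q → Q* = 29.8907.
The Pigouvian tax equals MEC at Q*: 16.72 + 1.05×29.8907 = 48.1052.

tax = $48.11 per unit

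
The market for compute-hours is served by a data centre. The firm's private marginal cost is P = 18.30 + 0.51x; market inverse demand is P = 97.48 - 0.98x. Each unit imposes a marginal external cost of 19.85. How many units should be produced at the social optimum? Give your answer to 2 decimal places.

Social marginal cost = private MC + MEC = 38.15 + 0.51x.
Set SMC = demand: 38.15 + 0.51x = 97.48 - 0.98x → x* = 39.8188.

x* = 39.82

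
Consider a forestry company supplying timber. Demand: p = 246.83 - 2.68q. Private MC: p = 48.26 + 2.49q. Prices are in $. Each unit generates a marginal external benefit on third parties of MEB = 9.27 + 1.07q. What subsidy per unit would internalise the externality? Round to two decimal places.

Social marginal cost = private MC − MEB = 38.99 + 1.42q.
Set SMC = demand: 38.99 + 1.42q = 246.83 - 2.68q → q* = 50.6927.
The Pigouvian subsidy equals MEB at q*: 9.27 + 1.07×50.6927 = 63.5112.

subsidy = $63.51 per unit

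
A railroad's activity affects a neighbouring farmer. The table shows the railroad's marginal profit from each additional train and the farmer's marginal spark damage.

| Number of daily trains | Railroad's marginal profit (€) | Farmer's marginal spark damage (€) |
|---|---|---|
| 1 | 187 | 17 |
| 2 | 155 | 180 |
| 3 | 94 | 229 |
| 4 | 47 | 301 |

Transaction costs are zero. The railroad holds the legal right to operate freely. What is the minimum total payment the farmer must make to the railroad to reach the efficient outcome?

€296

Left alone the railroad would choose level 4 (marginal profit stays positive).
Efficient level: k* = 1 (marginal profit ≥ marginal spark damage through 1).
The farmer must at least cover the railroad's forgone profit from cutting 4→1: 155 + 94 + 47 = 296.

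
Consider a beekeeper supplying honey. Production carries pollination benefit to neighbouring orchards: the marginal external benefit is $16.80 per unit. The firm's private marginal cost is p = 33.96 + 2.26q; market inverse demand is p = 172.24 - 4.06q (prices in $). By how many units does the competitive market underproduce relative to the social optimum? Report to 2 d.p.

2.66 units

Market equilibrium (private): 33.96 + 2.26q = 172.24 - 4.06q → q_m = 21.8797.
Social marginal cost = private MC − MEB = 17.16 + 2.26q.
Set SMC = demand: 17.16 + 2.26q = 172.24 - 4.06q → q* = 24.5380.
Gap = |21.8797 − 24.5380| = 2.6583.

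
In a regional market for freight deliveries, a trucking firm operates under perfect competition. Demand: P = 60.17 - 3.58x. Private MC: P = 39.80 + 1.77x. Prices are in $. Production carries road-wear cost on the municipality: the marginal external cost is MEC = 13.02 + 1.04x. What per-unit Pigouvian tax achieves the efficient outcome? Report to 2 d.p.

Social marginal cost = private MC + MEC = 52.82 + 2.81x.
Set SMC = demand: 52.82 + 2.81x = 60.17 - 3.58x → x* = 1.1502.
The Pigouvian tax equals MEC at x*: 13.02 + 1.04×1.1502 = 14.2162.

tax = $14.22 per unit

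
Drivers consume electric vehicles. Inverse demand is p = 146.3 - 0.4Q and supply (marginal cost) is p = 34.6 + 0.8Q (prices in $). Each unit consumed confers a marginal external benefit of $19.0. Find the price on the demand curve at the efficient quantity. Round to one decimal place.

Social marginal benefit = demand + MEB = 165.3 - 0.4Q.
Set SMB = MC: 165.3 - 0.4Q = 34.6 + 0.8Q → Q* = 108.9167.
Consumer price on the demand curve at Q*: 146.3 − 0.4×108.9167 = 102.7333.

P = $102.7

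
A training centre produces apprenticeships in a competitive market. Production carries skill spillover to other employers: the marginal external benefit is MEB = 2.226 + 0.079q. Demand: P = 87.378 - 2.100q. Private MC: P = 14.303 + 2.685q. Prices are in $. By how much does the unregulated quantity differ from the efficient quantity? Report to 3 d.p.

0.729 units

Market equilibrium (private): 14.303 + 2.685q = 87.378 - 2.100q → q_m = 15.2717.
Social marginal cost = private MC − MEB = 12.077 + 2.606q.
Set SMC = demand: 12.077 + 2.606q = 87.378 - 2.100q → q* = 16.0011.
Gap = |15.2717 − 16.0011| = 0.7294.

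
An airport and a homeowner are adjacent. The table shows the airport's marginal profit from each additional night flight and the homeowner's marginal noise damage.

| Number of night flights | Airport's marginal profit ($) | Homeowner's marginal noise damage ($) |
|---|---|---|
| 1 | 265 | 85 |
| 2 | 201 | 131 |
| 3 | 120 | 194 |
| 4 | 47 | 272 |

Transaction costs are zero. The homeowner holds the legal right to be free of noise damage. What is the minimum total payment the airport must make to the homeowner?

Efficient level: marginal profit ≥ marginal noise damage through level 2, so k* = 2.
With the homeowner holding the right, the airport must at least compensate total damage at k*: 85 + 131 = 216.

$216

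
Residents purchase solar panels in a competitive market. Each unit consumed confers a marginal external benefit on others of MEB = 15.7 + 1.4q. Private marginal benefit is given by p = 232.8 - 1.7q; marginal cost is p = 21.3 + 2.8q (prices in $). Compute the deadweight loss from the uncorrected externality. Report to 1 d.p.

DWL = $1071.3

Market equilibrium (private): 21.3 + 2.8q = 232.8 - 1.7q → q_m = 47.0000.
Social marginal benefit = demand + MEB = 248.5 - 0.3q.
Set SMB = MC: 248.5 - 0.3q = 21.3 + 2.8q → q* = 73.2903.
Height of the DWL triangle at q_m is SMB(q_m) − MC(q_m) = MEB(q_m) = 81.5000.
DWL = ½ × 26.2903 × 81.5000 = 1071.3297.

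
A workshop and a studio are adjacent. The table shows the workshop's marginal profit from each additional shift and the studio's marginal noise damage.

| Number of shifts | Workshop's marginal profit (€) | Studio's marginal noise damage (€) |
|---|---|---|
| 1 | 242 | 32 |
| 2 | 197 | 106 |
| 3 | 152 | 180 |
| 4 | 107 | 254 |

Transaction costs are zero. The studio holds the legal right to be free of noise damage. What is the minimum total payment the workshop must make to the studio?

€138

Efficient level: marginal profit ≥ marginal noise damage through level 2, so k* = 2.
With the studio holding the right, the workshop must at least compensate total damage at k*: 32 + 106 = 138.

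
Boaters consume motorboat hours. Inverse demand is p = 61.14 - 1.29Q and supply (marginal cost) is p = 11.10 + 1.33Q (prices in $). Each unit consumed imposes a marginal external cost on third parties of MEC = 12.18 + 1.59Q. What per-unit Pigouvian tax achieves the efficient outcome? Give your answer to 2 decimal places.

tax = $26.48 per unit

Social marginal benefit = demand − MEC = 48.96 - 2.88Q.
Set SMB = MC: 48.96 - 2.88Q = 11.10 + 1.33Q → Q* = 8.9929.
The Pigouvian tax equals MEC at Q*: 12.18 + 1.59×8.9929 = 26.4787.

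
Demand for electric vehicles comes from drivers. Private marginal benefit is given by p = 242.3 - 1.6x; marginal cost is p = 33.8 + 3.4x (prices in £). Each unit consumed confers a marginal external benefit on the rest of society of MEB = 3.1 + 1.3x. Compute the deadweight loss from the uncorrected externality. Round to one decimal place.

DWL = £443.8

Market equilibrium (private): 33.8 + 3.4x = 242.3 - 1.6x → x_m = 41.7000.
Social marginal benefit = demand + MEB = 245.4 - 0.3x.
Set SMB = MC: 245.4 - 0.3x = 33.8 + 3.4x → x* = 57.1892.
Height of the DWL triangle at x_m is SMB(x_m) − MC(x_m) = MEB(x_m) = 57.3100.
DWL = ½ × 15.4892 × 57.3100 = 443.8430.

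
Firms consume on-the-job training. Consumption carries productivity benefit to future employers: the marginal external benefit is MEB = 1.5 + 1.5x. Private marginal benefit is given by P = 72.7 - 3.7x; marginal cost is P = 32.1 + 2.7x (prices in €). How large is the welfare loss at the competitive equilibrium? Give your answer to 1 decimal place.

DWL = €12.4

Market equilibrium (private): 32.1 + 2.7x = 72.7 - 3.7x → x_m = 6.3438.
Social marginal benefit = demand + MEB = 74.2 - 2.2x.
Set SMB = MC: 74.2 - 2.2x = 32.1 + 2.7x → x* = 8.5918.
Height of the DWL triangle at x_m is SMB(x_m) − MC(x_m) = MEB(x_m) = 11.0156.
DWL = ½ × 2.2480 × 11.0156 = 12.3815.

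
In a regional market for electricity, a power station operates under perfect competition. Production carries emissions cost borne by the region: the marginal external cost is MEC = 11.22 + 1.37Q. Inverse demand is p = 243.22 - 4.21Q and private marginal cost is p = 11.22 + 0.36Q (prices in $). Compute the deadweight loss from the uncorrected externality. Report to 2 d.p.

Market equilibrium (private): 11.22 + 0.36Q = 243.22 - 4.21Q → Q_m = 50.7659.
Social marginal cost = private MC + MEC = 22.44 + 1.73Q.
Set SMC = demand: 22.44 + 1.73Q = 243.22 - 4.21Q → Q* = 37.1684.
The loss is the area between SMC and demand from Q* to Q_m; with linear curves that's a triangle of height MEC(Q_m).
DWL = ½ × 13.5975 × 80.7692 = 549.1296.

DWL = $549.13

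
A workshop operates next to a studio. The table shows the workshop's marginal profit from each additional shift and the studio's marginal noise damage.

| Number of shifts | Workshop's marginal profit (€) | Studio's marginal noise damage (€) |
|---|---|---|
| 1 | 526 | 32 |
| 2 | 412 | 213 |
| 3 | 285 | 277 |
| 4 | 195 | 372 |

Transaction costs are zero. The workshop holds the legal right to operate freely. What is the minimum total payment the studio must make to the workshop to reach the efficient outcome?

Left alone the workshop would choose level 4 (marginal profit stays positive).
Efficient level: k* = 3 (marginal profit ≥ marginal noise damage through 3).
The studio must at least cover the workshop's forgone profit from cutting 4→3: 195 = 195.

€195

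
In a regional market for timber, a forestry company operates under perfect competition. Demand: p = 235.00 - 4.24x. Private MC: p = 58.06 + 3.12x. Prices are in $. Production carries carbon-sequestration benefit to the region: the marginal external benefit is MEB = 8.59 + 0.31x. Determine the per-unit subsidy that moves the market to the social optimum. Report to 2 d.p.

subsidy = $16.75 per unit

Social marginal cost = private MC − MEB = 49.47 + 2.81x.
Set SMC = demand: 49.47 + 2.81x = 235.00 - 4.24x → x* = 26.3163.
The Pigouvian subsidy equals MEB at x*: 8.59 + 0.31×26.3163 = 16.7481.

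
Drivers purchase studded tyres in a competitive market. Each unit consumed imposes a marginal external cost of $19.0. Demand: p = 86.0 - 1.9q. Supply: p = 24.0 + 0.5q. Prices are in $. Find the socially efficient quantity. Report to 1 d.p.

Social marginal benefit = demand − MEC = 67.0 - 1.9q.
Set SMB = MC: 67.0 - 1.9q = 24.0 + 0.5q → q* = 17.9167.

q* = 17.9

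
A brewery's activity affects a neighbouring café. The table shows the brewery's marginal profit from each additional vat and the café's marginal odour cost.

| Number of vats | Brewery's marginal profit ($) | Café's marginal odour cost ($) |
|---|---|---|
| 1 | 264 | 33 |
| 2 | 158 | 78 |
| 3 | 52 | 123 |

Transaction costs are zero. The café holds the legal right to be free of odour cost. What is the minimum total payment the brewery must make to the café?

$111

Efficient level: marginal profit ≥ marginal odour cost through level 2, so k* = 2.
With the café holding the right, the brewery must at least compensate total damage at k*: 33 + 78 = 111.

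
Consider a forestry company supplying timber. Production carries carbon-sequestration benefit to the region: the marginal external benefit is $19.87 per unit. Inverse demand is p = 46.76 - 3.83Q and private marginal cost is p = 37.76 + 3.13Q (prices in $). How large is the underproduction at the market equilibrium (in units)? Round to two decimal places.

Market equilibrium (private): 37.76 + 3.13Q = 46.76 - 3.83Q → Q_m = 1.2931.
Social marginal cost = private MC − MEB = 17.89 + 3.13Q.
Set SMC = demand: 17.89 + 3.13Q = 46.76 - 3.83Q → Q* = 4.1480.
Gap = |1.2931 − 4.1480| = 2.8549.

2.85 units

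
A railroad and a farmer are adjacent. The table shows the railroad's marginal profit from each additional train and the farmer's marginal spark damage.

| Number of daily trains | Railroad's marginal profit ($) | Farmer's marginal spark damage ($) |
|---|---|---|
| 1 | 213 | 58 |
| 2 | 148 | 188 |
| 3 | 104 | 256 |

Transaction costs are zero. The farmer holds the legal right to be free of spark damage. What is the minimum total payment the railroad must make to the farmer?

Efficient level: marginal profit ≥ marginal spark damage through level 1, so k* = 1.
With the farmer holding the right, the railroad must at least compensate total damage at k*: 58 = 58.

$58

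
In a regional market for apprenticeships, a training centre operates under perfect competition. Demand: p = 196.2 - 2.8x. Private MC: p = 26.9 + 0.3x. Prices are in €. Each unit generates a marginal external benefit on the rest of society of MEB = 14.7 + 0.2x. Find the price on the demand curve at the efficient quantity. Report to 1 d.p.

P = €18.5

Social marginal cost = private MC − MEB = 12.2 + 0.1x.
Set SMC = demand: 12.2 + 0.1x = 196.2 - 2.8x → x* = 63.4483.
Consumer price on the demand curve at x*: 196.2 − 2.8×63.4483 = 18.5448.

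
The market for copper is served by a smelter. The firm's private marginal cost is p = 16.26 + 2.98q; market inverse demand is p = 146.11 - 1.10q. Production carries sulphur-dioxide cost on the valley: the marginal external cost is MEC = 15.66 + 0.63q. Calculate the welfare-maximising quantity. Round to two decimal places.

q* = 24.24

Social marginal cost = private MC + MEC = 31.92 + 3.61q.
Set SMC = demand: 31.92 + 3.61q = 146.11 - 1.10q → q* = 24.2442.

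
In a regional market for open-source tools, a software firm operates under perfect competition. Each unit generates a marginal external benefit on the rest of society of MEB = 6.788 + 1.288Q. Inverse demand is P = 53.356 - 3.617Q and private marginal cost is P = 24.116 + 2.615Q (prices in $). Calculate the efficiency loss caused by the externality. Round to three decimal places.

DWL = $16.650

Market equilibrium (private): 24.116 + 2.615Q = 53.356 - 3.617Q → Q_m = 4.6919.
Social marginal cost = private MC − MEB = 17.328 + 1.327Q.
Set SMC = demand: 17.328 + 1.327Q = 53.356 - 3.617Q → Q* = 7.2872.
The loss is the area between SMC and demand from Q* to Q_m; with linear curves that's a triangle of height MEB(Q_m).
DWL = ½ × 2.5953 × 12.8312 = 16.6504.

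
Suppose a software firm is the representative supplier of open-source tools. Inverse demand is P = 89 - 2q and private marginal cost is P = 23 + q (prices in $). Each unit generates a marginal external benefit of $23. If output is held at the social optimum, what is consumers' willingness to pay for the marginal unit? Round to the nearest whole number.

Social marginal cost = private MC − MEB = 0 + q.
Set SMC = demand: 0 + q = 89 - 2q → q* = 29.6667.
Consumer price on the demand curve at q*: 89 − 2×29.6667 = 29.6666.

P = $30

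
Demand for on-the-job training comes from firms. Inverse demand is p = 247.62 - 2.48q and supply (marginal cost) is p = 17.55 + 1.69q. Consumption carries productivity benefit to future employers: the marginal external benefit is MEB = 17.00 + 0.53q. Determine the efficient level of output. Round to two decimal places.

Social marginal benefit = demand + MEB = 264.62 - 1.95q.
Set SMB = MC: 264.62 - 1.95q = 17.55 + 1.69q → q* = 67.8764.

q* = 67.88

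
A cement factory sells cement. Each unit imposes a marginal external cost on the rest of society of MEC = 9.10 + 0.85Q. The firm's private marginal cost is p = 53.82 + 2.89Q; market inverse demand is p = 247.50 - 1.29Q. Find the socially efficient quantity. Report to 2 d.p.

Social marginal cost = private MC + MEC = 62.92 + 3.74Q.
Set SMC = demand: 62.92 + 3.74Q = 247.50 - 1.29Q → Q* = 36.6958.

Q* = 36.70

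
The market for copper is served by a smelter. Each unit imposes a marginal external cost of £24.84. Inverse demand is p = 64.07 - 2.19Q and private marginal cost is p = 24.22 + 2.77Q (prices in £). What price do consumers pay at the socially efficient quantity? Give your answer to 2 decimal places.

P = £57.44

Social marginal cost = private MC + MEC = 49.06 + 2.77Q.
Set SMC = demand: 49.06 + 2.77Q = 64.07 - 2.19Q → Q* = 3.0262.
Consumer price on the demand curve at Q*: 64.07 − 2.19×3.0262 = 57.4426.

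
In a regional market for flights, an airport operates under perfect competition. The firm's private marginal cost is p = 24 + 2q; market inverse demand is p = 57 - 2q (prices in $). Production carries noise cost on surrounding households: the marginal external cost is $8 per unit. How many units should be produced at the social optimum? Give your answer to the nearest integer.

q* = 6

Social marginal cost = private MC + MEC = 32 + 2q.
Set SMC = demand: 32 + 2q = 57 - 2q → q* = 6.2500.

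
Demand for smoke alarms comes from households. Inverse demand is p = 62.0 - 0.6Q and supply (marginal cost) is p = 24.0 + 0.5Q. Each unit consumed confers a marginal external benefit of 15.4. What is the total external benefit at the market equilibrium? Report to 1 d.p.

532.0

Market equilibrium (private): 24.0 + 0.5Q = 62.0 - 0.6Q → Q_m = 34.5455.
Total external benefit = MEB × Q_m = 15.4 × 34.5455 = 532.0007.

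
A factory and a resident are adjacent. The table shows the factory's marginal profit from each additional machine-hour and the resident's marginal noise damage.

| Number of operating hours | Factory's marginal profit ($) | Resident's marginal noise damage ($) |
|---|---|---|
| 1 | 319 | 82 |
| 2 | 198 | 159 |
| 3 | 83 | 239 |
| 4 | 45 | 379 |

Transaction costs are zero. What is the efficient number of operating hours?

2

Bargaining reaches the level where marginal profit last exceeds marginal noise damage.
That holds through level 2 (198 ≥ 159) but not at 3 (83 < 239).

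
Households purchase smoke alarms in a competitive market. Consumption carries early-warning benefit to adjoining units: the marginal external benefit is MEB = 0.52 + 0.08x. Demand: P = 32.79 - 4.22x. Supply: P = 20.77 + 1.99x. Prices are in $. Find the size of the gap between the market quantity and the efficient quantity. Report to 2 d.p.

0.11 units

Market equilibrium (private): 20.77 + 1.99x = 32.79 - 4.22x → x_m = 1.9356.
Social marginal benefit = demand + MEB = 33.31 - 4.14x.
Set SMB = MC: 33.31 - 4.14x = 20.77 + 1.99x → x* = 2.0457.
Gap = |1.9356 − 2.0457| = 0.1101.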